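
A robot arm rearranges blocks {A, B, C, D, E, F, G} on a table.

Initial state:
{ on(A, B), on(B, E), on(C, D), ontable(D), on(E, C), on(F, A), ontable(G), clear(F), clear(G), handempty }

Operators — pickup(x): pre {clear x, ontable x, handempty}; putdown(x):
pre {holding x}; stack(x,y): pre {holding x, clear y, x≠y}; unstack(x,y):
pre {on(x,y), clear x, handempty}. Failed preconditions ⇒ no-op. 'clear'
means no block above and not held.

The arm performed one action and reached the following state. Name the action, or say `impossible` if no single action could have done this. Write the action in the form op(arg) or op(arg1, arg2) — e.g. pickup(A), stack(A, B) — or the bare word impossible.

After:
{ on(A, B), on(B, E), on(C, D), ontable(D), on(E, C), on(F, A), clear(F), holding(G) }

target: towers=[D/C/E/B/A/F] holding=G
     unstack(F, A) → towers=[D/C/E/B/A; G] holding=F
         pickup(G) → towers=[D/C/E/B/A/F] holding=G  ← match

pickup(G)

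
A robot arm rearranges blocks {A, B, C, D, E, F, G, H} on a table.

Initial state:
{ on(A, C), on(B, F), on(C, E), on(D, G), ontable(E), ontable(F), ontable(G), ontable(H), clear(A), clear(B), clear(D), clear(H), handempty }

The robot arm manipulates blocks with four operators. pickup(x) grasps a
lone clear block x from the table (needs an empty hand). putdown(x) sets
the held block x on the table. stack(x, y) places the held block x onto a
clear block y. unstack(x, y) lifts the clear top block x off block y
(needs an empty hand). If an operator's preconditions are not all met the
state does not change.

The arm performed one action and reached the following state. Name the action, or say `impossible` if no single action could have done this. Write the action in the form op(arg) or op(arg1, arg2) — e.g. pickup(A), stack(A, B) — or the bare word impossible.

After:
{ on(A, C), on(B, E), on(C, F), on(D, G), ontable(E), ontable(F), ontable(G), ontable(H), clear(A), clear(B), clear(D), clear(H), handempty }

impossible

target: towers=[E/B; F/C/A; G/D; H] holding=-
     unstack(A, C) → towers=[E/C; F/B; G/D; H] holding=A
         pickup(H) → towers=[E/C/A; F/B; G/D] holding=H
     unstack(B, F) → towers=[E/C/A; F; G/D; H] holding=B
     unstack(D, G) → towers=[E/C/A; F/B; G; H] holding=D
none of the 4 applicable actions match → impossible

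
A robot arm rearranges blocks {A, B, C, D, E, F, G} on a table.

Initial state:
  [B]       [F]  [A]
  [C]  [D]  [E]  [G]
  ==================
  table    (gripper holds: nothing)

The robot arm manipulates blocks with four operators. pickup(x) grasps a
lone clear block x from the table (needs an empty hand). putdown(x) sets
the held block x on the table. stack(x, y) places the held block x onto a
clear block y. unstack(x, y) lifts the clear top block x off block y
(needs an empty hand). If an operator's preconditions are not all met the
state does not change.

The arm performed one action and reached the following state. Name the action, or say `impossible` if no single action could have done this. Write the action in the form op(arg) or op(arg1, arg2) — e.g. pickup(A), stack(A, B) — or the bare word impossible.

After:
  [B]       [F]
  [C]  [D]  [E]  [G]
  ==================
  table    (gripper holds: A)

unstack(A, G)

target: towers=[C/B; D; E/F; G] holding=A
     unstack(B, C) → towers=[C; D; E/F; G/A] holding=B
     unstack(F, E) → towers=[C/B; D; E; G/A] holding=F
         pickup(D) → towers=[C/B; E/F; G/A] holding=D
     unstack(A, G) → towers=[C/B; D; E/F; G] holding=A  ← match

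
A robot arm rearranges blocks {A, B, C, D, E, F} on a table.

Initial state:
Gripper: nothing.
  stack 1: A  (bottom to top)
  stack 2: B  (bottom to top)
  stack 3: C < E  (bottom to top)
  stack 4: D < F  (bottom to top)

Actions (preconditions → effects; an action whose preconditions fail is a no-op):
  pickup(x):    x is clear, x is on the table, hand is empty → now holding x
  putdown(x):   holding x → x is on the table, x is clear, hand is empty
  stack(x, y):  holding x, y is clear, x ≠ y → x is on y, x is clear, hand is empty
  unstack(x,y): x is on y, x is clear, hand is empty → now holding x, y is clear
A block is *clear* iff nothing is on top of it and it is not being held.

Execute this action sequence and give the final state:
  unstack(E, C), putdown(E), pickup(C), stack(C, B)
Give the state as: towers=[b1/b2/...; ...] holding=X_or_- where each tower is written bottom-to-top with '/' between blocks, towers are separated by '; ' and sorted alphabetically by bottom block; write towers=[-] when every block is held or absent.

towers=[A; B/C; D/F; E] holding=-

step 1 (unstack(E, C)): towers=[A; B; C; D/F] holding=E
step 2 (putdown(E)): towers=[A; B; C; D/F; E] holding=-
step 3 (pickup(C)): towers=[A; B; D/F; E] holding=C
step 4 (stack(C, B)): towers=[A; B/C; D/F; E] holding=-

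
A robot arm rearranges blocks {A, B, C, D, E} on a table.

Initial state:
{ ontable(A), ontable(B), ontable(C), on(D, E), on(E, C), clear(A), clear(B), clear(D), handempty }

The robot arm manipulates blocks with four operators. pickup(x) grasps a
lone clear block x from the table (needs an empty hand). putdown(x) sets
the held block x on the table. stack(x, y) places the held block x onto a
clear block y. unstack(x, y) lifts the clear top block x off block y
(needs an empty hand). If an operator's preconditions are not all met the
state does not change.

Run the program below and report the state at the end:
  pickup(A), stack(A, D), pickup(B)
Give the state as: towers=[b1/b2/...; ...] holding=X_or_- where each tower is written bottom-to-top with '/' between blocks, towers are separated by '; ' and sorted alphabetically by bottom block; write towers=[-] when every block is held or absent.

step 1 (pickup(A)): towers=[B; C/E/D] holding=A
step 2 (stack(A, D)): towers=[B; C/E/D/A] holding=-
step 3 (pickup(B)): towers=[C/E/D/A] holding=B

towers=[C/E/D/A] holding=B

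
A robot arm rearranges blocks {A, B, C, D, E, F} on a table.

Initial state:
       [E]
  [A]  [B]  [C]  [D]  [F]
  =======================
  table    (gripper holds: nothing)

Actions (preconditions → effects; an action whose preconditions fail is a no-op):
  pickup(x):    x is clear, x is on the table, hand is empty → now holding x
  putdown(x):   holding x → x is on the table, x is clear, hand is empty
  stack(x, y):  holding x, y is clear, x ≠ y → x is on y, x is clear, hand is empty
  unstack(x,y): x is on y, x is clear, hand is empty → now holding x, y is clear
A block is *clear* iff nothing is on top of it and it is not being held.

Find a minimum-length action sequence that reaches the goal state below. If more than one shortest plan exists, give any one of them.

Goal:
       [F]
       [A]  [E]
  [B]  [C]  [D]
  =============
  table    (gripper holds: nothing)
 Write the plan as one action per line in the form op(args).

pickup(A)
stack(A, C)
pickup(F)
stack(F, A)
unstack(E, B)
stack(E, D)

step 1 (pickup(A)): towers=[B/E; C; D; F] holding=A
step 2 (stack(A, C)): towers=[B/E; C/A; D; F] holding=-
step 3 (pickup(F)): towers=[B/E; C/A; D] holding=F
step 4 (stack(F, A)): towers=[B/E; C/A/F; D] holding=-
step 5 (unstack(E, B)): towers=[B; C/A/F; D] holding=E
step 6 (stack(E, D)): towers=[B; C/A/F; D/E] holding=-
goal check: towers=[B; C/A/F; D/E] holding=- — reached (length 6, optimal by BFS)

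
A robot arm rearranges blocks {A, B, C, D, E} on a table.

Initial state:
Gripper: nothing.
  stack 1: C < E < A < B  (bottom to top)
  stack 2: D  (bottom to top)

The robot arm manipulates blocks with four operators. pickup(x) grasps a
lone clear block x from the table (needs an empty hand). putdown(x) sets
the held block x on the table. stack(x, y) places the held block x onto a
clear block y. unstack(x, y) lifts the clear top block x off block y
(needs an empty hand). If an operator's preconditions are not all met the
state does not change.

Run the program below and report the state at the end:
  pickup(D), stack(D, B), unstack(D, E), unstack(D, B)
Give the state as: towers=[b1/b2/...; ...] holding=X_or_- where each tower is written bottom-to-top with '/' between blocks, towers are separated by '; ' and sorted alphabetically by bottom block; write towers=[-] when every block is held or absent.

towers=[C/E/A/B] holding=D

step 1 (pickup(D)): towers=[C/E/A/B] holding=D
step 2 (stack(D, B)): towers=[C/E/A/B/D] holding=-
step 3 (unstack(D, E)) [no-op]: towers=[C/E/A/B/D] holding=-
step 4 (unstack(D, B)): towers=[C/E/A/B] holding=D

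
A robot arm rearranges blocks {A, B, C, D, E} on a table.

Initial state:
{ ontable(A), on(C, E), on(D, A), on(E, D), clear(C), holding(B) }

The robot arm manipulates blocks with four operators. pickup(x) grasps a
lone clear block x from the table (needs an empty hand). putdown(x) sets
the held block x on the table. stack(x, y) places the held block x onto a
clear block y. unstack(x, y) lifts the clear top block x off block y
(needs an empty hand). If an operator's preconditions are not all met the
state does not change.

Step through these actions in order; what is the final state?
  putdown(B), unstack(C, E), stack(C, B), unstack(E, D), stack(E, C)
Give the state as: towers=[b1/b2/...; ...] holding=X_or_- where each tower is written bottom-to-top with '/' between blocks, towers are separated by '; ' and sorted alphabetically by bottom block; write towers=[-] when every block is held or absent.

step 1 (putdown(B)): towers=[A/D/E/C; B] holding=-
step 2 (unstack(C, E)): towers=[A/D/E; B] holding=C
step 3 (stack(C, B)): towers=[A/D/E; B/C] holding=-
step 4 (unstack(E, D)): towers=[A/D; B/C] holding=E
step 5 (stack(E, C)): towers=[A/D; B/C/E] holding=-

towers=[A/D; B/C/E] holding=-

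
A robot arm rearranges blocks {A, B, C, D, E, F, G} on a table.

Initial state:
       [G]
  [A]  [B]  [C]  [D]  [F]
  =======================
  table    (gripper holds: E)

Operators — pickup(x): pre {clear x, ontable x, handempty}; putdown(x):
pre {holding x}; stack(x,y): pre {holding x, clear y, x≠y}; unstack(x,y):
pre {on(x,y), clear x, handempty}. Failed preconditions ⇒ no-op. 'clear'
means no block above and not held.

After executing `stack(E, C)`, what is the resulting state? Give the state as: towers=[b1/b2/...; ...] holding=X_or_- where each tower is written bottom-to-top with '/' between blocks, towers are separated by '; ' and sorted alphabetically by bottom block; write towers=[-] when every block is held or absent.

before: towers=[A; B/G; C; D; F] holding=E
pre[stack(E, C)]: holding(E) ok, clear(C) ok, E≠C ok
all met → apply stack(E, C)
after:  towers=[A; B/G; C/E; D; F] holding=-

towers=[A; B/G; C/E; D; F] holding=-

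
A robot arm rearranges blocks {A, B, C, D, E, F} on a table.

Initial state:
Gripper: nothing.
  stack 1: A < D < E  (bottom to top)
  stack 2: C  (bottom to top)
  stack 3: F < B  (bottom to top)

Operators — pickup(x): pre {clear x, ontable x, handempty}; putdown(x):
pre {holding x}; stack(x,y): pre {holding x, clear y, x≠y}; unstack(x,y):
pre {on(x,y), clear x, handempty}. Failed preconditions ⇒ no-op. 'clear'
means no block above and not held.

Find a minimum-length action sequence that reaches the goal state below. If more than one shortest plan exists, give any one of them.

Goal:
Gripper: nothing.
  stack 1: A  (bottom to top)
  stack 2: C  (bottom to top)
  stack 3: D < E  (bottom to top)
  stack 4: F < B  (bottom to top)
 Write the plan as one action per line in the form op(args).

step 1 (unstack(E, D)): towers=[A/D; C; F/B] holding=E
step 2 (putdown(E)): towers=[A/D; C; E; F/B] holding=-
step 3 (unstack(D, A)): towers=[A; C; E; F/B] holding=D
step 4 (putdown(D)): towers=[A; C; D; E; F/B] holding=-
step 5 (pickup(E)): towers=[A; C; D; F/B] holding=E
step 6 (stack(E, D)): towers=[A; C; D/E; F/B] holding=-
goal check: towers=[A; C; D/E; F/B] holding=- — reached (length 6, optimal by BFS)

unstack(E, D)
putdown(E)
unstack(D, A)
putdown(D)
pickup(E)
stack(E, D)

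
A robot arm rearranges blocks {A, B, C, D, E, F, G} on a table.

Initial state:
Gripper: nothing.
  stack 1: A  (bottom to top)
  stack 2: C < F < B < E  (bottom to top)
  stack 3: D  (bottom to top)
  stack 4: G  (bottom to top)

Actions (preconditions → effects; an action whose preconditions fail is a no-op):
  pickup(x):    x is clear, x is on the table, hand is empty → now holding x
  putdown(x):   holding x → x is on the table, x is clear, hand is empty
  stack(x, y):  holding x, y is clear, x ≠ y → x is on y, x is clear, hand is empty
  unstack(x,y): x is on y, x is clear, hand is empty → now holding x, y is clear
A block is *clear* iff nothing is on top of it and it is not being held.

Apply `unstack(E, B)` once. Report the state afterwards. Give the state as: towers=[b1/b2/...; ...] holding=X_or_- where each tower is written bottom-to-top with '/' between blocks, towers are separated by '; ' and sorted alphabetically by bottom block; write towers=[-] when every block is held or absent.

before: towers=[A; C/F/B/E; D; G] holding=-
pre[unstack(E, B)]: on(E,B) yes, clear(E) yes, handempty yes
all met → apply unstack(E, B)
after:  towers=[A; C/F/B; D; G] holding=E

towers=[A; C/F/B; D; G] holding=E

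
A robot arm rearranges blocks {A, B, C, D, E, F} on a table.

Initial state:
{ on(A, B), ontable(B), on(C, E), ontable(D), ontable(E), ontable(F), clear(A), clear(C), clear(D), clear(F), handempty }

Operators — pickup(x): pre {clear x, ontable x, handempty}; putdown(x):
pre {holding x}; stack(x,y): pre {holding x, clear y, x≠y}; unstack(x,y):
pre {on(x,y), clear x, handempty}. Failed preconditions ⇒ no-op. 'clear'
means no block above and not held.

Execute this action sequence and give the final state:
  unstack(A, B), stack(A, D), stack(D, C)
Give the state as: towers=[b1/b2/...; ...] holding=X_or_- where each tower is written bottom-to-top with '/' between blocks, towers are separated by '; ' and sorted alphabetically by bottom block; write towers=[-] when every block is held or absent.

towers=[B; D/A; E/C; F] holding=-

step 1 (unstack(A, B)): towers=[B; D; E/C; F] holding=A
step 2 (stack(A, D)): towers=[B; D/A; E/C; F] holding=-
step 3 (stack(D, C)) [no-op]: towers=[B; D/A; E/C; F] holding=-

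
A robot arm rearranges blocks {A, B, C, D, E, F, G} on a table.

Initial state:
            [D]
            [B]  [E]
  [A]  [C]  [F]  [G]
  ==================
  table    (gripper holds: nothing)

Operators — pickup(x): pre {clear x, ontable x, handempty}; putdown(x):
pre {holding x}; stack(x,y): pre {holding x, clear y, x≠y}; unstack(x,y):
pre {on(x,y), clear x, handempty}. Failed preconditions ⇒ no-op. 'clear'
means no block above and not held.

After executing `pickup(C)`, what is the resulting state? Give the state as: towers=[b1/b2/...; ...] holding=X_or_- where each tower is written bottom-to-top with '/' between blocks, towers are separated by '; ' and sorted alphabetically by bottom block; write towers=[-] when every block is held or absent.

before: towers=[A; C; F/B/D; G/E] holding=-
pre[pickup(C)]: clear(C) yes, ontable(C) yes, handempty yes
all met → apply pickup(C)
after:  towers=[A; F/B/D; G/E] holding=C

towers=[A; F/B/D; G/E] holding=C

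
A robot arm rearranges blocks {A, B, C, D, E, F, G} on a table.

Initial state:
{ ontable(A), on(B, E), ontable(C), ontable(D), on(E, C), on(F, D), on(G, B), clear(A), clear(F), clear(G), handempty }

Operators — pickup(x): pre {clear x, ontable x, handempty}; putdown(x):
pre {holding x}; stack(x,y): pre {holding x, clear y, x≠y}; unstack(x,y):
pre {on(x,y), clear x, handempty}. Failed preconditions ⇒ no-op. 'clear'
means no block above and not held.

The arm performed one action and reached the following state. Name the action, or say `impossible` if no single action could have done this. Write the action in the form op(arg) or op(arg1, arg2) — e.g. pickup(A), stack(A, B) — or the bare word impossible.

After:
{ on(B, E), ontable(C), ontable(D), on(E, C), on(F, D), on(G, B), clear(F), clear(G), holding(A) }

target: towers=[C/E/B/G; D/F] holding=A
     unstack(F, D) → towers=[A; C/E/B/G; D] holding=F
     unstack(G, B) → towers=[A; C/E/B; D/F] holding=G
         pickup(A) → towers=[C/E/B/G; D/F] holding=A  ← match

pickup(A)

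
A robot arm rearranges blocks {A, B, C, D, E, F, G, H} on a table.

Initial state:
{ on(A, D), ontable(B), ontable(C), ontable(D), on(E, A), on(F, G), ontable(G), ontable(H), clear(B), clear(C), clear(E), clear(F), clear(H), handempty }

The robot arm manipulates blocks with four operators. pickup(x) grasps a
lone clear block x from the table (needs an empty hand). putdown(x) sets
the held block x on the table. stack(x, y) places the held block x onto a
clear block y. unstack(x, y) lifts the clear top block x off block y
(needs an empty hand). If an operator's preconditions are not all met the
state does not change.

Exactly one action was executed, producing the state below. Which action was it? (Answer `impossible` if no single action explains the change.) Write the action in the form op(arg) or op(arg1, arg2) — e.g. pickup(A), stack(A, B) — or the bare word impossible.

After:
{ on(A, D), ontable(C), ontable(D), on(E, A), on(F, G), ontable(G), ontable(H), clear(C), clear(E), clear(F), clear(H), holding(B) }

target: towers=[C; D/A/E; G/F; H] holding=B
     unstack(E, A) → towers=[B; C; D/A; G/F; H] holding=E
         pickup(H) → towers=[B; C; D/A/E; G/F] holding=H
         pickup(B) → towers=[C; D/A/E; G/F; H] holding=B  ← match
     unstack(F, G) → towers=[B; C; D/A/E; G; H] holding=F
         pickup(C) → towers=[B; D/A/E; G/F; H] holding=C

pickup(B)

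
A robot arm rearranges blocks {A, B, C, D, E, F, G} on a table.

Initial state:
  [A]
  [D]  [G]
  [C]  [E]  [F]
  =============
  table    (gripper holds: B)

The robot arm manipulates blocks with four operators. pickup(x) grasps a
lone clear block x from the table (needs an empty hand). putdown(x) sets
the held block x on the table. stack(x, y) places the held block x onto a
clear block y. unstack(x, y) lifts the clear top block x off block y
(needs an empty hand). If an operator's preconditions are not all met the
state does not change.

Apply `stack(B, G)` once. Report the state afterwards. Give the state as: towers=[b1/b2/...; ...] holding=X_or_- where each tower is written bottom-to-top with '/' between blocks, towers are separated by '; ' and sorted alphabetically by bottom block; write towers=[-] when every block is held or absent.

towers=[C/D/A; E/G/B; F] holding=-

before: towers=[C/D/A; E/G; F] holding=B
pre[stack(B, G)]: holding(B) ✓, clear(G) ✓, B≠G ✓
all met → apply stack(B, G)
after:  towers=[C/D/A; E/G/B; F] holding=-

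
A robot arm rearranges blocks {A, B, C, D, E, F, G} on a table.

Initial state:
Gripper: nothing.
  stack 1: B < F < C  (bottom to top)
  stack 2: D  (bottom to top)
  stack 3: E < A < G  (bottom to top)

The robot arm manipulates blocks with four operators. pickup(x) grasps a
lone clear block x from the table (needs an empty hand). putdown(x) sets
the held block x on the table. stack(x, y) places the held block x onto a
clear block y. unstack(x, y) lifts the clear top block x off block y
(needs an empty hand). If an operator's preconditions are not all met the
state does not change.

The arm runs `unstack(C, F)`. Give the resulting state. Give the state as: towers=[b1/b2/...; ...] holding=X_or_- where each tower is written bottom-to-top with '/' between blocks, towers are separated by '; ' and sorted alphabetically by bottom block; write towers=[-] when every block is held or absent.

towers=[B/F; D; E/A/G] holding=C

before: towers=[B/F/C; D; E/A/G] holding=-
pre[unstack(C, F)]: on(C,F) ok, clear(C) ok, handempty ok
all met → apply unstack(C, F)
after:  towers=[B/F; D; E/A/G] holding=C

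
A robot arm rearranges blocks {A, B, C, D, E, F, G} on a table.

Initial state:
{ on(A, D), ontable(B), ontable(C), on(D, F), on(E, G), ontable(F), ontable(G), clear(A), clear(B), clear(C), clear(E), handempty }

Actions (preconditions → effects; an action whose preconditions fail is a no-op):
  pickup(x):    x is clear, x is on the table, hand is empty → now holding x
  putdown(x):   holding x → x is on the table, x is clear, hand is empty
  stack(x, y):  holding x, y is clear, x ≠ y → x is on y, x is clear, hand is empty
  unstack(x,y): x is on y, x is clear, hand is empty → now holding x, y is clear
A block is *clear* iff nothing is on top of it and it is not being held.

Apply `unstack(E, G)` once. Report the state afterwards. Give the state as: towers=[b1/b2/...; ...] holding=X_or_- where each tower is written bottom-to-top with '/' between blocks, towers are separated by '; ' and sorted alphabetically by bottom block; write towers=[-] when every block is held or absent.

towers=[B; C; F/D/A; G] holding=E

before: towers=[B; C; F/D/A; G/E] holding=-
pre[unstack(E, G)]: on(E,G) yes, clear(E) yes, handempty yes
all met → apply unstack(E, G)
after:  towers=[B; C; F/D/A; G] holding=E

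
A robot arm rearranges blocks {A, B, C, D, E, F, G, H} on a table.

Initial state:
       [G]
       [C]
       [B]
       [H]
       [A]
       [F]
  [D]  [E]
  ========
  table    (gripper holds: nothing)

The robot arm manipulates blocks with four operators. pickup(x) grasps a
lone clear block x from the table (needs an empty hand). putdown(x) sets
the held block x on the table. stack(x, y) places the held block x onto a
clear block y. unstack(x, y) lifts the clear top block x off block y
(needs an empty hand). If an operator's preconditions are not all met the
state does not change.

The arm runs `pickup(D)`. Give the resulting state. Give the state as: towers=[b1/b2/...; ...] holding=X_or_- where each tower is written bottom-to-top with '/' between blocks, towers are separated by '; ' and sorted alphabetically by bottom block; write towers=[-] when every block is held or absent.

before: towers=[D; E/F/A/H/B/C/G] holding=-
pre[pickup(D)]: clear(D) yes, ontable(D) yes, handempty yes
all met → apply pickup(D)
after:  towers=[E/F/A/H/B/C/G] holding=D

towers=[E/F/A/H/B/C/G] holding=D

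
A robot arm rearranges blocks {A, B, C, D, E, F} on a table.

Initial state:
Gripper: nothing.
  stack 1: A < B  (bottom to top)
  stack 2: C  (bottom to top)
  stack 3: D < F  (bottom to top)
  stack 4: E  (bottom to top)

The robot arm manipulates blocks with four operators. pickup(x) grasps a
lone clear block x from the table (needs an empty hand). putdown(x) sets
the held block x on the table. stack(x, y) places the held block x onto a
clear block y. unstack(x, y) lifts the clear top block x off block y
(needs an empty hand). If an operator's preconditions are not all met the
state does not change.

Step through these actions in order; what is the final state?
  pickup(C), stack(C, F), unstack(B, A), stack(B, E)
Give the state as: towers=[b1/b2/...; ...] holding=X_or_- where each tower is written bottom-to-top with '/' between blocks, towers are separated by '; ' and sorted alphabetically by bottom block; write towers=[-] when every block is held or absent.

towers=[A; D/F/C; E/B] holding=-

step 1 (pickup(C)): towers=[A/B; D/F; E] holding=C
step 2 (stack(C, F)): towers=[A/B; D/F/C; E] holding=-
step 3 (unstack(B, A)): towers=[A; D/F/C; E] holding=B
step 4 (stack(B, E)): towers=[A; D/F/C; E/B] holding=-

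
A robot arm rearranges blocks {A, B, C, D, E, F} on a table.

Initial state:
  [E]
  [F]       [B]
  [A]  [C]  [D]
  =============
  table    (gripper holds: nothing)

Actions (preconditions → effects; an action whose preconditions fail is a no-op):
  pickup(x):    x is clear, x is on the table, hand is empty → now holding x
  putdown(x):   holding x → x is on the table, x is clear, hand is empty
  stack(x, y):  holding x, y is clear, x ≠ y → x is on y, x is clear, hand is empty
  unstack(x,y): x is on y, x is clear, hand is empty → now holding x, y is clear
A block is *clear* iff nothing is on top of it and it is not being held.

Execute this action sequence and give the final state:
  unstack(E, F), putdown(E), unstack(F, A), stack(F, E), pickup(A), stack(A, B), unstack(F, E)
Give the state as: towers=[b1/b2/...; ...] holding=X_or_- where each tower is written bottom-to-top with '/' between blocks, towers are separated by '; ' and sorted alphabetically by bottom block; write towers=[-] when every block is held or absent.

towers=[C; D/B/A; E] holding=F

step 1 (unstack(E, F)): towers=[A/F; C; D/B] holding=E
step 2 (putdown(E)): towers=[A/F; C; D/B; E] holding=-
step 3 (unstack(F, A)): towers=[A; C; D/B; E] holding=F
step 4 (stack(F, E)): towers=[A; C; D/B; E/F] holding=-
step 5 (pickup(A)): towers=[C; D/B; E/F] holding=A
step 6 (stack(A, B)): towers=[C; D/B/A; E/F] holding=-
step 7 (unstack(F, E)): towers=[C; D/B/A; E] holding=F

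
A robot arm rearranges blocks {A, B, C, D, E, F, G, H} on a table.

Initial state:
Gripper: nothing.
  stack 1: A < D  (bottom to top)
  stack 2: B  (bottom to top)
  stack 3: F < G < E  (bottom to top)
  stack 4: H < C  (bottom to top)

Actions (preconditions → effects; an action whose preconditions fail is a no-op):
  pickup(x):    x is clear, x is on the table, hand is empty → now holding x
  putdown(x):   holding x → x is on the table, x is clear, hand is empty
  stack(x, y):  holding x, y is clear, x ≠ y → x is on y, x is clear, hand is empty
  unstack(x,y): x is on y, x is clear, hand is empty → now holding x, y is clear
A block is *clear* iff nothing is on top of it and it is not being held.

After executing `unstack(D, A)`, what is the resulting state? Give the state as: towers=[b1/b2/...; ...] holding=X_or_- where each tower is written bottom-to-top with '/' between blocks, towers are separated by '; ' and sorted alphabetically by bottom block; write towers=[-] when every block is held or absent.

towers=[A; B; F/G/E; H/C] holding=D

before: towers=[A/D; B; F/G/E; H/C] holding=-
pre[unstack(D, A)]: on(D,A) ok, clear(D) ok, handempty ok
all met → apply unstack(D, A)
after:  towers=[A; B; F/G/E; H/C] holding=D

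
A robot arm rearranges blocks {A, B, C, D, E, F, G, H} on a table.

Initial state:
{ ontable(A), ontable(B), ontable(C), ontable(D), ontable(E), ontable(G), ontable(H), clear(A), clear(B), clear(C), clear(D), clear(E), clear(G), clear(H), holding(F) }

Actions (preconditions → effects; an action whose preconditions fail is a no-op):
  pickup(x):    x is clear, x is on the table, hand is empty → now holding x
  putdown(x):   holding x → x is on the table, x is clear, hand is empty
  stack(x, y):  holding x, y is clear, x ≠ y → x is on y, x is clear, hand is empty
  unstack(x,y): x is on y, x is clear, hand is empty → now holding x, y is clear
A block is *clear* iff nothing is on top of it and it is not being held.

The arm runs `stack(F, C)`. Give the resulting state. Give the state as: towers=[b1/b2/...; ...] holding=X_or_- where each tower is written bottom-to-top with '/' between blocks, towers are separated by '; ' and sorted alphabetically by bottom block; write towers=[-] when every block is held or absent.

towers=[A; B; C/F; D; E; G; H] holding=-

before: towers=[A; B; C; D; E; G; H] holding=F
pre[stack(F, C)]: holding(F) ✓, clear(C) ✓, F≠C ✓
all met → apply stack(F, C)
after:  towers=[A; B; C/F; D; E; G; H] holding=-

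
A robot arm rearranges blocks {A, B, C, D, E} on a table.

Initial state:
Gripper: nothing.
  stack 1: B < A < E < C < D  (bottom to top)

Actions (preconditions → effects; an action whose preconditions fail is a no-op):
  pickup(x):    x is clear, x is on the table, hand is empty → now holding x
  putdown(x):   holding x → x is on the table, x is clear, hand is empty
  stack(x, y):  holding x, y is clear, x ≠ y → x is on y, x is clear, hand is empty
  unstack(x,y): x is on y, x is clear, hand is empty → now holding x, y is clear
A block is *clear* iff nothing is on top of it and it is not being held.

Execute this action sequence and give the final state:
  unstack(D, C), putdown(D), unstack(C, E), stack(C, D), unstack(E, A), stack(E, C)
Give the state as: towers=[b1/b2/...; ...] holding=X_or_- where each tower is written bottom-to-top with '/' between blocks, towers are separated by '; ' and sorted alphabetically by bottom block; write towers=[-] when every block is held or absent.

towers=[B/A; D/C/E] holding=-

step 1 (unstack(D, C)): towers=[B/A/E/C] holding=D
step 2 (putdown(D)): towers=[B/A/E/C; D] holding=-
step 3 (unstack(C, E)): towers=[B/A/E; D] holding=C
step 4 (stack(C, D)): towers=[B/A/E; D/C] holding=-
step 5 (unstack(E, A)): towers=[B/A; D/C] holding=E
step 6 (stack(E, C)): towers=[B/A; D/C/E] holding=-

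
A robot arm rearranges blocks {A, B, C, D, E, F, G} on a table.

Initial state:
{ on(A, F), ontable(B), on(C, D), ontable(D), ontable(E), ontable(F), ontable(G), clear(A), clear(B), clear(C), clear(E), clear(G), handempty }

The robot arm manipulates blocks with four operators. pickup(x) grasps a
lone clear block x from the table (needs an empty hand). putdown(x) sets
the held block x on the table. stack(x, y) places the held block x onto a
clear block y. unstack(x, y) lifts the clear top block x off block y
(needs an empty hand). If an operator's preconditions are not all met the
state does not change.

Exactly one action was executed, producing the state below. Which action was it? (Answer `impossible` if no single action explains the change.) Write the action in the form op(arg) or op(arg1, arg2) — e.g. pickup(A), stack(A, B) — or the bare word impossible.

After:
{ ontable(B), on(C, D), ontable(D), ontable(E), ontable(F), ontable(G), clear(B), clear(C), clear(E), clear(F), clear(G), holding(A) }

target: towers=[B; D/C; E; F; G] holding=A
         pickup(B) → towers=[D/C; E; F/A; G] holding=B
         pickup(G) → towers=[B; D/C; E; F/A] holding=G
     unstack(A, F) → towers=[B; D/C; E; F; G] holding=A  ← match
         pickup(E) → towers=[B; D/C; F/A; G] holding=E
     unstack(C, D) → towers=[B; D; E; F/A; G] holding=C

unstack(A, F)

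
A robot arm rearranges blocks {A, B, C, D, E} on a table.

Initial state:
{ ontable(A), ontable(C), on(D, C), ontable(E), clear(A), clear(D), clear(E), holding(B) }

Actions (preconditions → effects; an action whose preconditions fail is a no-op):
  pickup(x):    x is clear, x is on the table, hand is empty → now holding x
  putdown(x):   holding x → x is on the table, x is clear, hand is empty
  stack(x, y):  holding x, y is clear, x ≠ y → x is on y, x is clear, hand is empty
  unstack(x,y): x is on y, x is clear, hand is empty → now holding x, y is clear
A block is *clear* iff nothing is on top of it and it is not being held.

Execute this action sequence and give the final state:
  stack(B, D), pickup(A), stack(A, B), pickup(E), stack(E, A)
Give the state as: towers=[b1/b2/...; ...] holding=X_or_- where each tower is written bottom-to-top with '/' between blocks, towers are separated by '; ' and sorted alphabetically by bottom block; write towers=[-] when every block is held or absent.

step 1 (stack(B, D)): towers=[A; C/D/B; E] holding=-
step 2 (pickup(A)): towers=[C/D/B; E] holding=A
step 3 (stack(A, B)): towers=[C/D/B/A; E] holding=-
step 4 (pickup(E)): towers=[C/D/B/A] holding=E
step 5 (stack(E, A)): towers=[C/D/B/A/E] holding=-

towers=[C/D/B/A/E] holding=-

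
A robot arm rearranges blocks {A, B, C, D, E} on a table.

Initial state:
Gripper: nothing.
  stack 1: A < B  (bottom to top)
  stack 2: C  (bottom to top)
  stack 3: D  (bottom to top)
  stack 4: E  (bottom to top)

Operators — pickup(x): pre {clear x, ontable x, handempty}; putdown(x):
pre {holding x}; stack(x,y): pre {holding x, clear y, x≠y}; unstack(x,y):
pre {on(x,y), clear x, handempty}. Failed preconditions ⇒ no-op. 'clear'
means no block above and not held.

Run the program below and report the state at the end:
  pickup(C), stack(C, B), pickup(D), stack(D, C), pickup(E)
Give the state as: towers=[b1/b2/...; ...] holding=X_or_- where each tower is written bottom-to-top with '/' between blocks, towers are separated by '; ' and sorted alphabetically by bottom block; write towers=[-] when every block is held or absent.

step 1 (pickup(C)): towers=[A/B; D; E] holding=C
step 2 (stack(C, B)): towers=[A/B/C; D; E] holding=-
step 3 (pickup(D)): towers=[A/B/C; E] holding=D
step 4 (stack(D, C)): towers=[A/B/C/D; E] holding=-
step 5 (pickup(E)): towers=[A/B/C/D] holding=E

towers=[A/B/C/D] holding=E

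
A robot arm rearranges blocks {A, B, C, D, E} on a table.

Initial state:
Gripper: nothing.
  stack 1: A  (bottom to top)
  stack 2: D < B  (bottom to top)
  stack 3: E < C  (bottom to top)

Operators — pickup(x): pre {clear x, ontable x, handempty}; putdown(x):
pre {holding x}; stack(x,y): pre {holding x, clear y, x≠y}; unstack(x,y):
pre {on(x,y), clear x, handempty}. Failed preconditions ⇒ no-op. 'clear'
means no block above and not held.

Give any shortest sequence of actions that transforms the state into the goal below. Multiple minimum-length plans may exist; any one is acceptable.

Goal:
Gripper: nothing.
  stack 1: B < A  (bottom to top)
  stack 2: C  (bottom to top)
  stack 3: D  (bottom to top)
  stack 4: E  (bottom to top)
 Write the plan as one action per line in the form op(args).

step 1 (unstack(B, D)): towers=[A; D; E/C] holding=B
step 2 (putdown(B)): towers=[A; B; D; E/C] holding=-
step 3 (pickup(A)): towers=[B; D; E/C] holding=A
step 4 (stack(A, B)): towers=[B/A; D; E/C] holding=-
step 5 (unstack(C, E)): towers=[B/A; D; E] holding=C
step 6 (putdown(C)): towers=[B/A; C; D; E] holding=-
goal check: towers=[B/A; C; D; E] holding=- — reached (length 6, optimal by BFS)

unstack(B, D)
putdown(B)
pickup(A)
stack(A, B)
unstack(C, E)
putdown(C)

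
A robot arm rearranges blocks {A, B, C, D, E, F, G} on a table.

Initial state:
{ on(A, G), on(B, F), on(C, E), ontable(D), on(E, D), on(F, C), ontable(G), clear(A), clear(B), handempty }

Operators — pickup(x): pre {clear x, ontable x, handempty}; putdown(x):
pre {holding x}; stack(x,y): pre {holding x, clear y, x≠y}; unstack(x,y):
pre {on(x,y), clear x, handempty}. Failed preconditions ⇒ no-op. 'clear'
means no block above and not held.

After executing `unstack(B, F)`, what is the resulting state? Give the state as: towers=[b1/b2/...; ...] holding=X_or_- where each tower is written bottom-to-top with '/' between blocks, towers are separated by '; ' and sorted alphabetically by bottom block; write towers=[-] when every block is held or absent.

before: towers=[D/E/C/F/B; G/A] holding=-
pre[unstack(B, F)]: on(B,F) yes, clear(B) yes, handempty yes
all met → apply unstack(B, F)
after:  towers=[D/E/C/F; G/A] holding=B

towers=[D/E/C/F; G/A] holding=B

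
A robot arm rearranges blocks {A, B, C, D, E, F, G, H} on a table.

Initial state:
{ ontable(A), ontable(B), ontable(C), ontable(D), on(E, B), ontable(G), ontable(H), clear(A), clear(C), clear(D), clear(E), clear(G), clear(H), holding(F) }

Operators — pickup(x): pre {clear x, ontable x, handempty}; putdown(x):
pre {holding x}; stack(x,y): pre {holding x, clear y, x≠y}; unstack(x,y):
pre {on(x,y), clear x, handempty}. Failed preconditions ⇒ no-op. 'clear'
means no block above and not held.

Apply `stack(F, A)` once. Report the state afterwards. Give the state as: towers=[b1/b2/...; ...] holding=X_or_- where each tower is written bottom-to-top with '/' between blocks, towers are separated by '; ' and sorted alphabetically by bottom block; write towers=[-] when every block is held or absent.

before: towers=[A; B/E; C; D; G; H] holding=F
pre[stack(F, A)]: holding(F) yes, clear(A) yes, F≠A yes
all met → apply stack(F, A)
after:  towers=[A/F; B/E; C; D; G; H] holding=-

towers=[A/F; B/E; C; D; G; H] holding=-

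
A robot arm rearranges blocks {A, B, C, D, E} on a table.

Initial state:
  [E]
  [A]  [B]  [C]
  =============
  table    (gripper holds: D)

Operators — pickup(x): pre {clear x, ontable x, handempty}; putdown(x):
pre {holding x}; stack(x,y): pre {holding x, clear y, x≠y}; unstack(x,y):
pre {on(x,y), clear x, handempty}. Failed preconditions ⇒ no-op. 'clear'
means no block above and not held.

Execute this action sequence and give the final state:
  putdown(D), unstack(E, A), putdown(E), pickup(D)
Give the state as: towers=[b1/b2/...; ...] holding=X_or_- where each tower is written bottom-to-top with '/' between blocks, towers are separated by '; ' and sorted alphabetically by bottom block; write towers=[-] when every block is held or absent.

step 1 (putdown(D)): towers=[A/E; B; C; D] holding=-
step 2 (unstack(E, A)): towers=[A; B; C; D] holding=E
step 3 (putdown(E)): towers=[A; B; C; D; E] holding=-
step 4 (pickup(D)): towers=[A; B; C; E] holding=D

towers=[A; B; C; E] holding=D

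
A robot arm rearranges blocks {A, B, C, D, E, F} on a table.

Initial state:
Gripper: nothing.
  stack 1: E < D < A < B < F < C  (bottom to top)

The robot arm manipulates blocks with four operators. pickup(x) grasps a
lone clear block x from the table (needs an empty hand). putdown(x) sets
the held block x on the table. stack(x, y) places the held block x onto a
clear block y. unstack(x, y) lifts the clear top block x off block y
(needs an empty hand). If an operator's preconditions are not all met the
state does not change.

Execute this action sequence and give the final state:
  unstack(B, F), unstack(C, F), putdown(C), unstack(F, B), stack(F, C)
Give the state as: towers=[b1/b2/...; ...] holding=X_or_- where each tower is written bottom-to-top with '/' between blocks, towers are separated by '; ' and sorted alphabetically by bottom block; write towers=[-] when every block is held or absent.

step 1 (unstack(B, F)) [no-op]: towers=[E/D/A/B/F/C] holding=-
step 2 (unstack(C, F)): towers=[E/D/A/B/F] holding=C
step 3 (putdown(C)): towers=[C; E/D/A/B/F] holding=-
step 4 (unstack(F, B)): towers=[C; E/D/A/B] holding=F
step 5 (stack(F, C)): towers=[C/F; E/D/A/B] holding=-

towers=[C/F; E/D/A/B] holding=-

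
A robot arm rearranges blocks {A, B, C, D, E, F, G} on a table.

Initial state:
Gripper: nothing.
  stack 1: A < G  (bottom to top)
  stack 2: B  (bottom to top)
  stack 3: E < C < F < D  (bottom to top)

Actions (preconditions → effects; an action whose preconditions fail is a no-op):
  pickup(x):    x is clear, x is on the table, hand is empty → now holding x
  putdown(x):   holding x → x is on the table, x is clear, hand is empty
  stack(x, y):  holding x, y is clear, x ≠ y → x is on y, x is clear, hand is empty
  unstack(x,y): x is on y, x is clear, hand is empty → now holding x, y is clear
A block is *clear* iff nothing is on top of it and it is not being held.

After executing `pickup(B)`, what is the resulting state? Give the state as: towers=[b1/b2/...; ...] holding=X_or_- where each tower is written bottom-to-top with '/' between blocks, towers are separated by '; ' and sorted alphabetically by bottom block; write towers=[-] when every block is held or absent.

towers=[A/G; E/C/F/D] holding=B

before: towers=[A/G; B; E/C/F/D] holding=-
pre[pickup(B)]: clear(B) yes, ontable(B) yes, handempty yes
all met → apply pickup(B)
after:  towers=[A/G; E/C/F/D] holding=B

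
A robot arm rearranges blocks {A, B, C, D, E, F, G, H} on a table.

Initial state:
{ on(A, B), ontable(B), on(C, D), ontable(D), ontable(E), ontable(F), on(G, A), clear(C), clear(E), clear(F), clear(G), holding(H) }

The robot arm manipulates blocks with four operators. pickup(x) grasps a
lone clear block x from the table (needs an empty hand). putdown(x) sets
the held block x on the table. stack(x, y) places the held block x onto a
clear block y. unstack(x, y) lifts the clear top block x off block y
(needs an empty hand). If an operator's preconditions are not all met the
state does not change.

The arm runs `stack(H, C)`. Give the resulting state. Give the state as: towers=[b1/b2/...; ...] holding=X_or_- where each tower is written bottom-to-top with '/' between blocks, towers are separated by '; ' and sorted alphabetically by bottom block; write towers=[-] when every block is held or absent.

towers=[B/A/G; D/C/H; E; F] holding=-

before: towers=[B/A/G; D/C; E; F] holding=H
pre[stack(H, C)]: holding(H) yes, clear(C) yes, H≠C yes
all met → apply stack(H, C)
after:  towers=[B/A/G; D/C/H; E; F] holding=-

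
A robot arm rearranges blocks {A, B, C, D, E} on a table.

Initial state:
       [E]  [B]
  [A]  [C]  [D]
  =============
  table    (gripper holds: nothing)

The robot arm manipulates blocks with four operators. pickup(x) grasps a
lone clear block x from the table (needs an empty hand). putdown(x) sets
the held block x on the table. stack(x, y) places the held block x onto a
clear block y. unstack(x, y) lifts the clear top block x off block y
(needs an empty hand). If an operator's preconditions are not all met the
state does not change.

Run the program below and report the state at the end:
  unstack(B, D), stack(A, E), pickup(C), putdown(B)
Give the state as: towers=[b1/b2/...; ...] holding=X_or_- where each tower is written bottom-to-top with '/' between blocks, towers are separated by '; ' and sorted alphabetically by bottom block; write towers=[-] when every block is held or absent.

towers=[A; B; C/E; D] holding=-

step 1 (unstack(B, D)): towers=[A; C/E; D] holding=B
step 2 (stack(A, E)) [no-op]: towers=[A; C/E; D] holding=B
step 3 (pickup(C)) [no-op]: towers=[A; C/E; D] holding=B
step 4 (putdown(B)): towers=[A; B; C/E; D] holding=-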